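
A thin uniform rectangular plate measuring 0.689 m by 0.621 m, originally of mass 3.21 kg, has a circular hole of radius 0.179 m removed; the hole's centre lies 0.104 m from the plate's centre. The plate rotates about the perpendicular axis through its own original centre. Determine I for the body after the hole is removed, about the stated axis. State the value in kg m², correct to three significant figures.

Unpierced body about its centre: I₀ = (1/12)M(a²+b²) = (1/12)(3.21)[(0.689)² + (0.621)²] = 0.23015 kg m².
The removed disk has mass m = M·πr²/(ab) = (3.21)·π(0.179)²/(0.689·0.621) = 0.75518 kg (same uniform areal density).
Its moment of inertia about the rotation axis (parallel-axis theorem): I_hole = (1/2)mr² + md² = (1/2)(0.75518)(0.179)² + (0.75518)(0.104)² = 0.020266 kg m².
Treating the hole as negative mass, I = I₀ − I_hole = 0.23015 − 0.020266 = 0.20988 kg m².

0.210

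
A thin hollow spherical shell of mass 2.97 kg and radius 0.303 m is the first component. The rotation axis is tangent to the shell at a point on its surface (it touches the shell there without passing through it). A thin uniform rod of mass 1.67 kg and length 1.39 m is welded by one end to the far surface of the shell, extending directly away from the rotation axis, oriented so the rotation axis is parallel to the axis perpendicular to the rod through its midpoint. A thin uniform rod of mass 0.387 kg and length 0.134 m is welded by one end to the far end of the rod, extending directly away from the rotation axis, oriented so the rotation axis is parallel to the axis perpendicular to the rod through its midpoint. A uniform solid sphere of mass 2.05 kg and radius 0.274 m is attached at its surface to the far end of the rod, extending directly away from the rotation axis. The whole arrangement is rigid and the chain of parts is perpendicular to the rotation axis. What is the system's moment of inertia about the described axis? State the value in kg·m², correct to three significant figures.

17.1

Spherical shell: I_cm = (2/3)MR² = (2/3)(2.97)(0.303)² = 0.18178 kg·m²; centre at d = 0.303 m, so the parallel axis theorem gives I = 0.18178 + (2.97)(0.303)² = 0.45445 kg·m².
Thin rod: I_cm = (1/12)ML² = (1/12)(1.67)(1.39)² = 0.26888 kg·m²; centre at d = 0.303 + 0.303 + 0.695 = 1.301 m, so the parallel axis theorem gives I = 0.26888 + (1.67)(1.301)² = 3.0955 kg·m².
Thin rod: I_cm = (1/12)ML² = (1/12)(0.387)(0.134)² = 0.00057908 kg·m²; centre at d = 0.303 + 0.303 + 0.695 + 0.695 + 0.067 = 2.063 m, so the parallel axis theorem gives I = 0.00057908 + (0.387)(2.063)² = 1.6476 kg·m².
Solid sphere: I_cm = (2/5)MR² = (2/5)(2.05)(0.274)² = 0.061562 kg·m²; centre at d = 0.303 + 0.303 + 0.695 + 0.695 + 0.067 + 0.067 + 0.274 = 2.404 m, so the parallel axis theorem gives I = 0.061562 + (2.05)(2.404)² = 11.909 kg·m².
Total I = 0.45445 + 3.0955 + 1.6476 + 11.909 = 17.107 kg·m².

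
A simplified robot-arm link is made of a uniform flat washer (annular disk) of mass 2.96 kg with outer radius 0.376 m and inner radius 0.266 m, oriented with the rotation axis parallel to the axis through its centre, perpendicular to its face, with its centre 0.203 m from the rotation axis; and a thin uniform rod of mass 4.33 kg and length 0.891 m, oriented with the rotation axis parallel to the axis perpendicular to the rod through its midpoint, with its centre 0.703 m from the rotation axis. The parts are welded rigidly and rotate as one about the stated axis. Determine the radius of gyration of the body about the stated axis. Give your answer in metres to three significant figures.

Annular disk: I_cm = (1/2)M(R²+r²) = (1/2)(2.96)[(0.376)² + (0.266)²] = 0.31396 kg·m²; centre at d = 0.203 m, so I = I_cm + Md² gives I = 0.31396 + (2.96)(0.203)² = 0.43593 kg·m².
Thin rod: I_cm = (1/12)ML² = (1/12)(4.33)(0.891)² = 0.28646 kg·m²; centre at d = 0.703 m, so I = I_cm + Md² gives I = 0.28646 + (4.33)(0.703)² = 2.4264 kg·m².
Total I = 2.8623 kg·m²; total mass M = 7.29 kg.
k = √(I/M) = √(2.8623/7.29) = 0.62661 m.

0.627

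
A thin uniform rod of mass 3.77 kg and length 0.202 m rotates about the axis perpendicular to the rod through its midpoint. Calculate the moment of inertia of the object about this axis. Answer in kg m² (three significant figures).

I_cm = (1/12)ML² = (1/12)(3.77)(0.202)² = 0.012819 kg m²; axis through the centre, so I = 0.012819 kg m².

0.0128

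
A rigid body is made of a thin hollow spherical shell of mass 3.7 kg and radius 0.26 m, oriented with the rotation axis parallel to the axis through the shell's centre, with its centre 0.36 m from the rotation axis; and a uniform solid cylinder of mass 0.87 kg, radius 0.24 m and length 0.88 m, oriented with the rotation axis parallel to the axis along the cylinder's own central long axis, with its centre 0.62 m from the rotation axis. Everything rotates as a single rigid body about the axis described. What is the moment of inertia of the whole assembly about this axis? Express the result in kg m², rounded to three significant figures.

1.01

Spherical shell: I_cm = (2/3)MR² = (2/3)(3.7)(0.26)² = 0.16675 kg m²; centre at d = 0.36 m, so the parallel axis theorem gives I = 0.16675 + (3.7)(0.36)² = 0.64627 kg m².
Solid cylinder: I_cm = (1/2)MR² = (1/2)(0.87)(0.24)² = 0.025056 kg m²; centre at d = 0.62 m, so the parallel axis theorem gives I = 0.025056 + (0.87)(0.62)² = 0.35948 kg m².
Total I = 0.64627 + 0.35948 = 1.0058 kg m².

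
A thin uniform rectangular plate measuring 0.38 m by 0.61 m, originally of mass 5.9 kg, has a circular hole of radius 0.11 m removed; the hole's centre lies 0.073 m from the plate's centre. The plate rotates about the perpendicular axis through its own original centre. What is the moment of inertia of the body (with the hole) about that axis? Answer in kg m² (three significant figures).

0.243

Unpierced body about its centre: I₀ = (1/12)M(a²+b²) = (1/12)(5.9)[(0.38)² + (0.61)²] = 0.25395 kg m².
The removed disk has mass m = M·πr²/(ab) = (5.9)·π(0.11)²/(0.38·0.61) = 0.96755 kg (same uniform areal density).
Its moment of inertia about the rotation axis (parallel-axis theorem): I_hole = (1/2)mr² + md² = (1/2)(0.96755)(0.11)² + (0.96755)(0.073)² = 0.01101 kg m².
Treating the hole as negative mass, I = I₀ − I_hole = 0.25395 − 0.01101 = 0.24294 kg m².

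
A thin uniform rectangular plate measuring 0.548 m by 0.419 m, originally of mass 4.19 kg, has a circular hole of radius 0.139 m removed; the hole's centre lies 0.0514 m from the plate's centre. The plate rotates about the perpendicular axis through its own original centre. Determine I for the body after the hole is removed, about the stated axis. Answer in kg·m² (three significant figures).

0.153

Unpierced body about its centre: I₀ = (1/12)M(a²+b²) = (1/12)(4.19)[(0.548)² + (0.419)²] = 0.16616 kg·m².
The removed disk has mass m = M·πr²/(ab) = (4.19)·π(0.139)²/(0.548·0.419) = 1.1076 kg (same uniform areal density).
Its moment of inertia about the rotation axis (parallel-axis theorem): I_hole = (1/2)mr² + md² = (1/2)(1.1076)(0.139)² + (1.1076)(0.0514)² = 0.013627 kg·m².
Treating the hole as negative mass, I = I₀ − I_hole = 0.16616 − 0.013627 = 0.15253 kg·m².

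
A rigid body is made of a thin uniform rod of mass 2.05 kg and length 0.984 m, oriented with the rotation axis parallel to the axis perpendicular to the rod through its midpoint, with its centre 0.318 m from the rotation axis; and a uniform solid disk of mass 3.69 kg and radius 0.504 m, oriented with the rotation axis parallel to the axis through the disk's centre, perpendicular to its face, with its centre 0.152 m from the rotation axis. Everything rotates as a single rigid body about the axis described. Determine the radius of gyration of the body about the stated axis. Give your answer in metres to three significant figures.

Thin rod: I_cm = (1/12)ML² = (1/12)(2.05)(0.984)² = 0.16541 kg m²; centre at d = 0.318 m, so the parallel axis theorem gives I = 0.16541 + (2.05)(0.318)² = 0.37271 kg m².
Solid disk: I_cm = (1/2)MR² = (1/2)(3.69)(0.504)² = 0.46866 kg m²; centre at d = 0.152 m, so the parallel axis theorem gives I = 0.46866 + (3.69)(0.152)² = 0.55391 kg m².
Total I = 0.92663 kg m²; total mass M = 5.74 kg.
k = √(I/M) = √(0.92663/5.74) = 0.40179 m.

0.402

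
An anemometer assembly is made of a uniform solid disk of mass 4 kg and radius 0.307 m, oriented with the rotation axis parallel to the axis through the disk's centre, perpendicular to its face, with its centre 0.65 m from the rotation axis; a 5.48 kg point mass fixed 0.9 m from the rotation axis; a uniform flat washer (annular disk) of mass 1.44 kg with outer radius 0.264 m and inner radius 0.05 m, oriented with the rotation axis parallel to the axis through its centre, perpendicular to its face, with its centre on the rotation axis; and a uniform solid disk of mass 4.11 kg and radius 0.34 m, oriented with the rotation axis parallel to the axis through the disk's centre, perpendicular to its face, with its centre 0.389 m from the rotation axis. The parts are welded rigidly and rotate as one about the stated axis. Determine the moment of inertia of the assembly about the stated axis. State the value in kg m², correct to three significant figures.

7.23

Solid disk: I_cm = (1/2)MR² = (1/2)(4)(0.307)² = 0.1885 kg m²; centre at d = 0.65 m, so the parallel axis theorem gives I = 0.1885 + (4)(0.65)² = 1.8785 kg m².
Point mass: I_cm = 0; centre at d = 0.9 m, so the parallel axis theorem gives I = 0 + (5.48)(0.9)² = 4.4388 kg m².
Annular disk: I_cm = (1/2)M(R²+r²) = (1/2)(1.44)[(0.264)² + (0.05)²] = 0.051981 kg m²; axis through the centre, so I = 0.051981 kg m².
Solid disk: I_cm = (1/2)MR² = (1/2)(4.11)(0.34)² = 0.23756 kg m²; centre at d = 0.389 m, so the parallel axis theorem gives I = 0.23756 + (4.11)(0.389)² = 0.85949 kg m².
Total I = 1.8785 + 4.4388 + 0.051981 + 0.85949 = 7.2288 kg m².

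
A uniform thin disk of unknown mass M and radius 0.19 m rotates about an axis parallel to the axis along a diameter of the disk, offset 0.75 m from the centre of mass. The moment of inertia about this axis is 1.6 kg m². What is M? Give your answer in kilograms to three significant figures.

2.80

I = I_cm + Md² = (1/4)MR² + Md² = M·[0.25·(0.19)² + (0.75)²] = M·0.57152.
So M = 1.6 / 0.57152 = 2.7995 kg.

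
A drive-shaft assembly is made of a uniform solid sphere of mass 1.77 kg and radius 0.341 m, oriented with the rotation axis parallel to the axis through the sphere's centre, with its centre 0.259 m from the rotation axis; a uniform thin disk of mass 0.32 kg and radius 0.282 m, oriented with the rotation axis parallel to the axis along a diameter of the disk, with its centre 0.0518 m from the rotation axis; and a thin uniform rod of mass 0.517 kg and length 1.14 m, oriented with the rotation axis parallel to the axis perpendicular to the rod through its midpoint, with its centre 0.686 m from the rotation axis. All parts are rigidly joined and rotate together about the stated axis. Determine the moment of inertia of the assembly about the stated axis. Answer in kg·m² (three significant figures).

0.508

Solid sphere: I_cm = (2/5)MR² = (2/5)(1.77)(0.341)² = 0.082327 kg·m²; centre at d = 0.259 m, so I = I_cm + Md² gives I = 0.082327 + (1.77)(0.259)² = 0.20106 kg·m².
Thin disk: I_cm = (1/4)MR² = (1/4)(0.32)(0.282)² = 0.0063619 kg·m²; centre at d = 0.0518 m, so I = I_cm + Md² gives I = 0.0063619 + (0.32)(0.0518)² = 0.0072206 kg·m².
Thin rod: I_cm = (1/12)ML² = (1/12)(0.517)(1.14)² = 0.055991 kg·m²; centre at d = 0.686 m, so I = I_cm + Md² gives I = 0.055991 + (0.517)(0.686)² = 0.29929 kg·m².
Total I = 0.20106 + 0.0072206 + 0.29929 = 0.50757 kg·m².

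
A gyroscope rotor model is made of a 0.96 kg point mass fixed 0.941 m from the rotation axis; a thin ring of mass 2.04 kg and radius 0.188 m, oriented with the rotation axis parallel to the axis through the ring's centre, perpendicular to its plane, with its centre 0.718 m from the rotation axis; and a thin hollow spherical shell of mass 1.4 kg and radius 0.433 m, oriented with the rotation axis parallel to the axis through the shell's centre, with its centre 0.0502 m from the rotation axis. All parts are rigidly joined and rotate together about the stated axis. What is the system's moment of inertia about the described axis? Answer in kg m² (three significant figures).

2.15

Point mass: I_cm = 0; centre at d = 0.941 m, so the parallel axis theorem gives I = 0 + (0.96)(0.941)² = 0.85006 kg m².
Thin ring: I_cm = MR² = (2.04)(0.188)² = 0.072102 kg m²; centre at d = 0.718 m, so the parallel axis theorem gives I = 0.072102 + (2.04)(0.718)² = 1.1238 kg m².
Spherical shell: I_cm = (2/3)MR² = (2/3)(1.4)(0.433)² = 0.17499 kg m²; centre at d = 0.0502 m, so the parallel axis theorem gives I = 0.17499 + (1.4)(0.0502)² = 0.17852 kg m².
Total I = 0.85006 + 1.1238 + 0.17852 = 2.1524 kg m².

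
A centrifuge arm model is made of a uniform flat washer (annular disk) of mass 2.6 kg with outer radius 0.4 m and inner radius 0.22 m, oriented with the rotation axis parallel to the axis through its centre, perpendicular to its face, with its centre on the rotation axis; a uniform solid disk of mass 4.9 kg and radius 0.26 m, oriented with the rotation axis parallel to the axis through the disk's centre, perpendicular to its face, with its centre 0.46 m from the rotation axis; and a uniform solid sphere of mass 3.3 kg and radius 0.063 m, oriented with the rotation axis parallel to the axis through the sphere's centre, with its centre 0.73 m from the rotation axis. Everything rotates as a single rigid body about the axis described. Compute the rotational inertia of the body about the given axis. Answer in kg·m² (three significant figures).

Annular disk: I_cm = (1/2)M(R²+r²) = (1/2)(2.6)[(0.4)² + (0.22)²] = 0.27092 kg·m²; axis through the centre, so I = 0.27092 kg·m².
Solid disk: I_cm = (1/2)MR² = (1/2)(4.9)(0.26)² = 0.16562 kg·m²; centre at d = 0.46 m, so I = I_cm + Md² gives I = 0.16562 + (4.9)(0.46)² = 1.2025 kg·m².
Solid sphere: I_cm = (2/5)MR² = (2/5)(3.3)(0.063)² = 0.0052391 kg·m²; centre at d = 0.73 m, so I = I_cm + Md² gives I = 0.0052391 + (3.3)(0.73)² = 1.7638 kg·m².
Total I = 0.27092 + 1.2025 + 1.7638 = 3.2372 kg·m².

3.24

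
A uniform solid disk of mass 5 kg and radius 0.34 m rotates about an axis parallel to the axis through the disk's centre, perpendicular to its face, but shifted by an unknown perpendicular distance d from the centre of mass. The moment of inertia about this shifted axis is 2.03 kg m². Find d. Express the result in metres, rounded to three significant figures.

About the centre-of-mass axis, I_cm = (1/2)MR² = (1/2)(5)(0.34)² = 0.289 kg m².
Parallel axis theorem: I = I_cm + Md², so Md² = 2.03 − 0.289 = 1.741 kg m².
d = √(1.741 / 5) = 0.59008 m.

0.590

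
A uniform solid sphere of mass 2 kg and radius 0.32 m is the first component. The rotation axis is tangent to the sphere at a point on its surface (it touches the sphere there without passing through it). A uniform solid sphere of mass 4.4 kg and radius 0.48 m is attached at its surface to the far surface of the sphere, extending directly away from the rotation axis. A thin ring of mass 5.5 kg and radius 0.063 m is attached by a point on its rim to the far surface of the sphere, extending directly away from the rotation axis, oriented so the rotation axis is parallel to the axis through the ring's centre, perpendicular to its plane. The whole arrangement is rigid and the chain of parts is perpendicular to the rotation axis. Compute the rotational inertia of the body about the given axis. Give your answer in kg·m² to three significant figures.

Solid sphere: I_cm = (2/5)MR² = (2/5)(2)(0.32)² = 0.08192 kg·m²; centre at d = 0.32 m, so the parallel axis theorem gives I = 0.08192 + (2)(0.32)² = 0.28672 kg·m².
Solid sphere: I_cm = (2/5)MR² = (2/5)(4.4)(0.48)² = 0.4055 kg·m²; centre at d = 0.32 + 0.32 + 0.48 = 1.12 m, so the parallel axis theorem gives I = 0.4055 + (4.4)(1.12)² = 5.9249 kg·m².
Thin ring: I_cm = MR² = (5.5)(0.063)² = 0.02183 kg·m²; centre at d = 0.32 + 0.32 + 0.48 + 0.48 + 0.063 = 1.663 m, so the parallel axis theorem gives I = 0.02183 + (5.5)(1.663)² = 15.232 kg·m².
Total I = 0.28672 + 5.9249 + 15.232 = 21.444 kg·m².

21.4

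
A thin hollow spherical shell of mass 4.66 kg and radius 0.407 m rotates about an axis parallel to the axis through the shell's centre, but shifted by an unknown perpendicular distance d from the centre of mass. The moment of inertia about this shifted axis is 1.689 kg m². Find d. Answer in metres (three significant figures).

0.502

About the centre-of-mass axis, I_cm = (2/3)MR² = (2/3)(4.66)(0.407)² = 0.51462 kg m².
Parallel axis theorem: I = I_cm + Md², so Md² = 1.689 − 0.51462 = 1.1744 kg m².
d = √(1.1744 / 4.66) = 0.50201 m.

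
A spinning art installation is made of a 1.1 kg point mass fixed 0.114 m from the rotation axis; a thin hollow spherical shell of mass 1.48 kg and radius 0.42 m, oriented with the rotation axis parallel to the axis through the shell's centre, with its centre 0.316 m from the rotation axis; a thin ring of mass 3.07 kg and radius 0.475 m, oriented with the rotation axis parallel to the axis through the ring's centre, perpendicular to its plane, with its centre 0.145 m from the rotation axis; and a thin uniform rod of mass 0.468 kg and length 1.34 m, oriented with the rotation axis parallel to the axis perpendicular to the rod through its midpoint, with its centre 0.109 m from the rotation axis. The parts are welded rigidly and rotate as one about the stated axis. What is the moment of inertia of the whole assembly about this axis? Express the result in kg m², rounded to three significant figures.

1.17

Point mass: I_cm = 0; centre at d = 0.114 m, so the parallel axis theorem gives I = 0 + (1.1)(0.114)² = 0.014296 kg m².
Spherical shell: I_cm = (2/3)MR² = (2/3)(1.48)(0.42)² = 0.17405 kg m²; centre at d = 0.316 m, so the parallel axis theorem gives I = 0.17405 + (1.48)(0.316)² = 0.32183 kg m².
Thin ring: I_cm = MR² = (3.07)(0.475)² = 0.69267 kg m²; centre at d = 0.145 m, so the parallel axis theorem gives I = 0.69267 + (3.07)(0.145)² = 0.75722 kg m².
Thin rod: I_cm = (1/12)ML² = (1/12)(0.468)(1.34)² = 0.070028 kg m²; centre at d = 0.109 m, so the parallel axis theorem gives I = 0.070028 + (0.468)(0.109)² = 0.075589 kg m².
Total I = 0.014296 + 0.32183 + 0.75722 + 0.075589 = 1.1689 kg m².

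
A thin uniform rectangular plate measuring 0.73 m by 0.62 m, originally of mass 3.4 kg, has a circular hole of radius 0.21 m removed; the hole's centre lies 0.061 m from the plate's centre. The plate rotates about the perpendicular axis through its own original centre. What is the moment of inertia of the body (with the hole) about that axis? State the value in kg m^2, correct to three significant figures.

0.233

Unpierced body about its centre: I₀ = (1/12)M(a²+b²) = (1/12)(3.4)[(0.73)² + (0.62)²] = 0.2599 kg m^2.
The removed disk has mass m = M·πr²/(ab) = (3.4)·π(0.21)²/(0.73·0.62) = 1.0408 kg (same uniform areal density).
Its moment of inertia about the rotation axis (parallel-axis theorem): I_hole = (1/2)mr² + md² = (1/2)(1.0408)(0.21)² + (1.0408)(0.061)² = 0.026822 kg m^2.
Treating the hole as negative mass, I = I₀ − I_hole = 0.2599 − 0.026822 = 0.23308 kg m^2.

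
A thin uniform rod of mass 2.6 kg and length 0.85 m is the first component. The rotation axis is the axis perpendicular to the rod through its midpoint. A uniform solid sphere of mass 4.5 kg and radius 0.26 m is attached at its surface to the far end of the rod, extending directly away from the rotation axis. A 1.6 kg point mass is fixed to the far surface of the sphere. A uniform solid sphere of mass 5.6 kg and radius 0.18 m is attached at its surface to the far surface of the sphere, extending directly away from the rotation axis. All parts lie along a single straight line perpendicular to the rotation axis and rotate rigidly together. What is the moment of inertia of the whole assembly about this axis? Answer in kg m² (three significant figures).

11.0

Thin rod: I_cm = (1/12)ML² = (1/12)(2.6)(0.85)² = 0.15654 kg m²; axis through the centre, so I = 0.15654 kg m².
Solid sphere: I_cm = (2/5)MR² = (2/5)(4.5)(0.26)² = 0.12168 kg m²; centre at d = 0.425 + 0.26 = 0.685 m, so I = I_cm + Md² gives I = 0.12168 + (4.5)(0.685)² = 2.2332 kg m².
Point mass: I_cm = 0; centre at d = 0.425 + 0.26 + 0.26 = 0.945 m, so I = I_cm + Md² gives I = 0 + (1.6)(0.945)² = 1.4288 kg m².
Solid sphere: I_cm = (2/5)MR² = (2/5)(5.6)(0.18)² = 0.072576 kg m²; centre at d = 0.425 + 0.26 + 0.26 + 0.18 = 1.125 m, so I = I_cm + Md² gives I = 0.072576 + (5.6)(1.125)² = 7.1601 kg m².
Total I = 0.15654 + 2.2332 + 1.4288 + 7.1601 = 10.979 kg m².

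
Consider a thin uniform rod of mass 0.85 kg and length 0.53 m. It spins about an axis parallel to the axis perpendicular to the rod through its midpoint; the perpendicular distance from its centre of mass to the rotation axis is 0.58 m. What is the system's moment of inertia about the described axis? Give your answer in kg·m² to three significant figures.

I_cm = (1/12)ML² = (1/12)(0.85)(0.53)² = 0.019897 kg·m²; centre at d = 0.58 m, so I = I_cm + Md² gives I = 0.019897 + (0.85)(0.58)² = 0.30584 kg·m².

0.306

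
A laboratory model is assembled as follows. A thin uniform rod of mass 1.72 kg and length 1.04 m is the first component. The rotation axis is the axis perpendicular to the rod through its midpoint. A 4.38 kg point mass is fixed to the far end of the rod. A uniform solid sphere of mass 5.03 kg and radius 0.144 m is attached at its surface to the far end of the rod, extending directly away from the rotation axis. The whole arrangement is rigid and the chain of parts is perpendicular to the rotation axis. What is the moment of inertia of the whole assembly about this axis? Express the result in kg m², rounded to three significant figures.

3.60

Thin rod: I_cm = (1/12)ML² = (1/12)(1.72)(1.04)² = 0.15503 kg m²; axis through the centre, so I = 0.15503 kg m².
Point mass: I_cm = 0; centre at d = 0.52 m, so the parallel axis theorem gives I = 0 + (4.38)(0.52)² = 1.1844 kg m².
Solid sphere: I_cm = (2/5)MR² = (2/5)(5.03)(0.144)² = 0.041721 kg m²; centre at d = 0.52 + 0.144 = 0.664 m, so the parallel axis theorem gives I = 0.041721 + (5.03)(0.664)² = 2.2594 kg m².
Total I = 0.15503 + 1.1844 + 2.2594 = 3.5988 kg m².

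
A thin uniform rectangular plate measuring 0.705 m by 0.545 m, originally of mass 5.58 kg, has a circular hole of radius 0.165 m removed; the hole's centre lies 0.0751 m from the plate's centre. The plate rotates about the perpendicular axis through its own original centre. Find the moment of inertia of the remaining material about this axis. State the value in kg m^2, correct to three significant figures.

0.345

Unpierced body about its centre: I₀ = (1/12)M(a²+b²) = (1/12)(5.58)[(0.705)² + (0.545)²] = 0.36923 kg m^2.
The removed disk has mass m = M·πr²/(ab) = (5.58)·π(0.165)²/(0.705·0.545) = 1.2421 kg (same uniform areal density).
Its moment of inertia about the rotation axis (parallel-axis theorem): I_hole = (1/2)mr² + md² = (1/2)(1.2421)(0.165)² + (1.2421)(0.0751)² = 0.023914 kg m^2.
Treating the hole as negative mass, I = I₀ − I_hole = 0.36923 − 0.023914 = 0.34532 kg m^2.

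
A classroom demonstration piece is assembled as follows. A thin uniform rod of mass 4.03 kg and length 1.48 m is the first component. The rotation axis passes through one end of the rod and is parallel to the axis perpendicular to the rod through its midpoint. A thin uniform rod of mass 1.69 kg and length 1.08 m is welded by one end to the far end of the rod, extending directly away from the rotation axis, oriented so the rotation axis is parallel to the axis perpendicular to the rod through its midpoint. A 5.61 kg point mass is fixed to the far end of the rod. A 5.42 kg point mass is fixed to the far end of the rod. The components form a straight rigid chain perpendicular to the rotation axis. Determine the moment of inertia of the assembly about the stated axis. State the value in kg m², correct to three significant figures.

82.3

Thin rod: I_cm = (1/12)ML² = (1/12)(4.03)(1.48)² = 0.73561 kg m²; centre at d = 0.74 m, so the parallel axis theorem gives I = 0.73561 + (4.03)(0.74)² = 2.9424 kg m².
Thin rod: I_cm = (1/12)ML² = (1/12)(1.69)(1.08)² = 0.16427 kg m²; centre at d = 0.74 + 0.74 + 0.54 = 2.02 m, so the parallel axis theorem gives I = 0.16427 + (1.69)(2.02)² = 7.0601 kg m².
Point mass: I_cm = 0; centre at d = 0.74 + 0.74 + 0.54 + 0.54 = 2.56 m, so the parallel axis theorem gives I = 0 + (5.61)(2.56)² = 36.766 kg m².
Point mass: I_cm = 0; centre at d = 0.74 + 0.74 + 0.54 + 0.54 = 2.56 m, so the parallel axis theorem gives I = 0 + (5.42)(2.56)² = 35.521 kg m².
Total I = 2.9424 + 7.0601 + 36.766 + 35.521 = 82.289 kg m².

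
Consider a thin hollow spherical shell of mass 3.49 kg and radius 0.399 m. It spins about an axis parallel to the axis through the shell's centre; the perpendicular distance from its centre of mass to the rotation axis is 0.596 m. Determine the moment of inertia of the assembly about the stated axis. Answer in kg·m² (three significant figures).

I_cm = (2/3)MR² = (2/3)(3.49)(0.399)² = 0.37041 kg·m²; centre at d = 0.596 m, so I = I_cm + Md² gives I = 0.37041 + (3.49)(0.596)² = 1.6101 kg·m².

1.61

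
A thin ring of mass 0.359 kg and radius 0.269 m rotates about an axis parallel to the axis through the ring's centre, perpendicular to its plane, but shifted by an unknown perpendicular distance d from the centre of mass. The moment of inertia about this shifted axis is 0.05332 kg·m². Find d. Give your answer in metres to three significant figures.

About the centre-of-mass axis, I_cm = MR² = (0.359)(0.269)² = 0.025978 kg·m².
Parallel axis theorem: I = I_cm + Md², so Md² = 0.05332 − 0.025978 = 0.027342 kg·m².
d = √(0.027342 / 0.359) = 0.27598 m.

0.276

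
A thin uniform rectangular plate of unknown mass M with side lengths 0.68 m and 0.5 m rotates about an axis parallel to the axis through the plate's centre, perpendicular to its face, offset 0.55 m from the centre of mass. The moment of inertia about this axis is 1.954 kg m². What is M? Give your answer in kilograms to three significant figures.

I = I_cm + Md² = (1/12)M(a²+b²) + Md² = M·[0.0833333·[(0.68)² + (0.5)²] + (0.55)²] = M·0.36187.
So M = 1.954 / 0.36187 = 5.3998 kg.

5.40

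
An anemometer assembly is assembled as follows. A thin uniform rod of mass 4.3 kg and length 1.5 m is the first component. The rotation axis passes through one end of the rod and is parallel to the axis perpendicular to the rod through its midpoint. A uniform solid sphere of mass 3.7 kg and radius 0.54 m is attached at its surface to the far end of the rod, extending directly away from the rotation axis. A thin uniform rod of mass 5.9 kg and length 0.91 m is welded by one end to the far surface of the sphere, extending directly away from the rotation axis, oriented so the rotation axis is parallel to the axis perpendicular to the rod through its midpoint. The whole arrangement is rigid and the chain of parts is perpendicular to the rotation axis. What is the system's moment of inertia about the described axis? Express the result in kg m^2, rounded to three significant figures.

Thin rod: I_cm = (1/12)ML² = (1/12)(4.3)(1.5)² = 0.80625 kg m^2; centre at d = 0.75 m, so I = I_cm + Md² gives I = 0.80625 + (4.3)(0.75)² = 3.225 kg m^2.
Solid sphere: I_cm = (2/5)MR² = (2/5)(3.7)(0.54)² = 0.43157 kg m^2; centre at d = 0.75 + 0.75 + 0.54 = 2.04 m, so I = I_cm + Md² gives I = 0.43157 + (3.7)(2.04)² = 15.829 kg m^2.
Thin rod: I_cm = (1/12)ML² = (1/12)(5.9)(0.91)² = 0.40715 kg m^2; centre at d = 0.75 + 0.75 + 0.54 + 0.54 + 0.455 = 3.035 m, so I = I_cm + Md² gives I = 0.40715 + (5.9)(3.035)² = 54.753 kg m^2.
Total I = 3.225 + 15.829 + 54.753 = 73.808 kg m^2.

73.8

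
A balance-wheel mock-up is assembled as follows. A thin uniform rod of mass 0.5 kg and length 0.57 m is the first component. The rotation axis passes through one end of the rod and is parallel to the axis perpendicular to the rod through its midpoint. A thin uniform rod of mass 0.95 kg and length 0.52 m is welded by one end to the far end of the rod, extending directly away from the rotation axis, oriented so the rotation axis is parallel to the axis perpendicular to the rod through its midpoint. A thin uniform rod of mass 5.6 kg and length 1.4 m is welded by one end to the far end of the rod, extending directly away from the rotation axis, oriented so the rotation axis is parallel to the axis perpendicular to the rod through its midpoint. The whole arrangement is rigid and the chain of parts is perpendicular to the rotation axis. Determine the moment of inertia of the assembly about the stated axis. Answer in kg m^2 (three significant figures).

19.6

Thin rod: I_cm = (1/12)ML² = (1/12)(0.5)(0.57)² = 0.013537 kg m^2; centre at d = 0.285 m, so I = I_cm + Md² gives I = 0.013537 + (0.5)(0.285)² = 0.05415 kg m^2.
Thin rod: I_cm = (1/12)ML² = (1/12)(0.95)(0.52)² = 0.021407 kg m^2; centre at d = 0.285 + 0.285 + 0.26 = 0.83 m, so I = I_cm + Md² gives I = 0.021407 + (0.95)(0.83)² = 0.67586 kg m^2.
Thin rod: I_cm = (1/12)ML² = (1/12)(5.6)(1.4)² = 0.91467 kg m^2; centre at d = 0.285 + 0.285 + 0.26 + 0.26 + 0.7 = 1.79 m, so I = I_cm + Md² gives I = 0.91467 + (5.6)(1.79)² = 18.858 kg m^2.
Total I = 0.05415 + 0.67586 + 18.858 = 19.588 kg m^2.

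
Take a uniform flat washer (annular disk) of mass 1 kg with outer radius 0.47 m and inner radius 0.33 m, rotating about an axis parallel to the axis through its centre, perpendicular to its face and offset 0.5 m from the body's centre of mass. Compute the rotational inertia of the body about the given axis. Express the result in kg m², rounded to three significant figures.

I_cm = (1/2)M(R²+r²) = (1/2)(1)[(0.47)² + (0.33)²] = 0.1649 kg m²; centre at d = 0.5 m, so the parallel axis theorem gives I = 0.1649 + (1)(0.5)² = 0.4149 kg m².

0.415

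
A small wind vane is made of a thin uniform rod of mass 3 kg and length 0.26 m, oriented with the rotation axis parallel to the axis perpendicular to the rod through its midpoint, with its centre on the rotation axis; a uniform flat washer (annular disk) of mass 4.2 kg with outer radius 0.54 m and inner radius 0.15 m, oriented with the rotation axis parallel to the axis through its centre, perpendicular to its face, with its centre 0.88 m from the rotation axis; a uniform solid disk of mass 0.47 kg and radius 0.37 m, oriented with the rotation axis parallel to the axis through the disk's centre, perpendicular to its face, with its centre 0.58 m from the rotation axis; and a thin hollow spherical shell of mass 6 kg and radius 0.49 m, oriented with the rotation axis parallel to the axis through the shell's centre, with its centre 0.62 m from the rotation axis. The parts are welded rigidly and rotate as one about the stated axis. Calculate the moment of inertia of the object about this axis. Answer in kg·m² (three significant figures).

7.39

Thin rod: I_cm = (1/12)ML² = (1/12)(3)(0.26)² = 0.0169 kg·m²; axis through the centre, so I = 0.0169 kg·m².
Annular disk: I_cm = (1/2)M(R²+r²) = (1/2)(4.2)[(0.54)² + (0.15)²] = 0.65961 kg·m²; centre at d = 0.88 m, so I = I_cm + Md² gives I = 0.65961 + (4.2)(0.88)² = 3.9121 kg·m².
Solid disk: I_cm = (1/2)MR² = (1/2)(0.47)(0.37)² = 0.032171 kg·m²; centre at d = 0.58 m, so I = I_cm + Md² gives I = 0.032171 + (0.47)(0.58)² = 0.19028 kg·m².
Spherical shell: I_cm = (2/3)MR² = (2/3)(6)(0.49)² = 0.9604 kg·m²; centre at d = 0.62 m, so I = I_cm + Md² gives I = 0.9604 + (6)(0.62)² = 3.2668 kg·m².
Total I = 0.0169 + 3.9121 + 0.19028 + 3.2668 = 7.3861 kg·m².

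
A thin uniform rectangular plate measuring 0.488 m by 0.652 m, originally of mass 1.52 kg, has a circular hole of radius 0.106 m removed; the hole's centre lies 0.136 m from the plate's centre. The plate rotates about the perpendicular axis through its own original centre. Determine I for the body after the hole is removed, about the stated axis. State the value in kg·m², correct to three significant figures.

0.0799

Unpierced body about its centre: I₀ = (1/12)M(a²+b²) = (1/12)(1.52)[(0.488)² + (0.652)²] = 0.084011 kg·m².
The removed disk has mass m = M·πr²/(ab) = (1.52)·π(0.106)²/(0.488·0.652) = 0.16863 kg (same uniform areal density).
Its moment of inertia about the rotation axis (parallel-axis theorem): I_hole = (1/2)mr² + md² = (1/2)(0.16863)(0.106)² + (0.16863)(0.136)² = 0.0040664 kg·m².
Treating the hole as negative mass, I = I₀ − I_hole = 0.084011 − 0.0040664 = 0.079945 kg·m².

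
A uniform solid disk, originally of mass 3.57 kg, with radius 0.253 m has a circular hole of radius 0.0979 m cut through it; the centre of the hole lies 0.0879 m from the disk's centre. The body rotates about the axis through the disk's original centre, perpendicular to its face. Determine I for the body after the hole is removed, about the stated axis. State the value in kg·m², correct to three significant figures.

0.108

Unpierced body about its centre: I₀ = (1/2)MR² = (1/2)(3.57)(0.253)² = 0.11426 kg·m².
The removed disk has mass m = M·(r/R)² = (3.57)(0.0979/0.253)² = 0.53456 kg (same uniform areal density).
Its moment of inertia about the rotation axis (parallel-axis theorem): I_hole = (1/2)mr² + md² = (1/2)(0.53456)(0.0979)² + (0.53456)(0.0879)² = 0.0066919 kg·m².
Treating the hole as negative mass, I = I₀ − I_hole = 0.11426 − 0.0066919 = 0.10756 kg·m².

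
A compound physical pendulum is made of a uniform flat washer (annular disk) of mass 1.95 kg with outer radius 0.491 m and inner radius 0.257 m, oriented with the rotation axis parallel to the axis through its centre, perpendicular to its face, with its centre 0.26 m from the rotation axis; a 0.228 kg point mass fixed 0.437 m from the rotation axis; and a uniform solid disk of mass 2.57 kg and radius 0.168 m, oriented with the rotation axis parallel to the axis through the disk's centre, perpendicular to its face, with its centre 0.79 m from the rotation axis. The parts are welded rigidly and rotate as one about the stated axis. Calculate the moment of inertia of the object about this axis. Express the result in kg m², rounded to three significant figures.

Annular disk: I_cm = (1/2)M(R²+r²) = (1/2)(1.95)[(0.491)² + (0.257)²] = 0.29945 kg m²; centre at d = 0.26 m, so the parallel axis theorem gives I = 0.29945 + (1.95)(0.26)² = 0.43127 kg m².
Point mass: I_cm = 0; centre at d = 0.437 m, so the parallel axis theorem gives I = 0 + (0.228)(0.437)² = 0.043541 kg m².
Solid disk: I_cm = (1/2)MR² = (1/2)(2.57)(0.168)² = 0.036268 kg m²; centre at d = 0.79 m, so the parallel axis theorem gives I = 0.036268 + (2.57)(0.79)² = 1.6402 kg m².
Total I = 0.43127 + 0.043541 + 1.6402 = 2.115 kg m².

2.12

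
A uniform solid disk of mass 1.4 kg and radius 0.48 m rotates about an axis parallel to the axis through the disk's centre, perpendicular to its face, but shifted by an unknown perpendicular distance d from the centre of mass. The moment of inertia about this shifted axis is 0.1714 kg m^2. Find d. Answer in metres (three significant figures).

0.0850

About the centre-of-mass axis, I_cm = (1/2)MR² = (1/2)(1.4)(0.48)² = 0.16128 kg m^2.
Parallel axis theorem: I = I_cm + Md², so Md² = 0.1714 − 0.16128 = 0.01012 kg m^2.
d = √(0.01012 / 1.4) = 0.085021 m.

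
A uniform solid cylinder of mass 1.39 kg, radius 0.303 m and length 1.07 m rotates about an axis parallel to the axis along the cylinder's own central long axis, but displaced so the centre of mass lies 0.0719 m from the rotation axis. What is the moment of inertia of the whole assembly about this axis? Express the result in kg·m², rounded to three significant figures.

0.0710

I_cm = (1/2)MR² = (1/2)(1.39)(0.303)² = 0.063807 kg·m²; centre at d = 0.0719 m, so the parallel axis theorem gives I = 0.063807 + (1.39)(0.0719)² = 0.070993 kg·m².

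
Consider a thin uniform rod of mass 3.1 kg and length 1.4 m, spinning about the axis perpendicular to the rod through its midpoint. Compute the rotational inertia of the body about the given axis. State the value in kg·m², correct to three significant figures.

I_cm = (1/12)ML² = (1/12)(3.1)(1.4)² = 0.50633 kg·m²; axis through the centre, so I = 0.50633 kg·m².

0.506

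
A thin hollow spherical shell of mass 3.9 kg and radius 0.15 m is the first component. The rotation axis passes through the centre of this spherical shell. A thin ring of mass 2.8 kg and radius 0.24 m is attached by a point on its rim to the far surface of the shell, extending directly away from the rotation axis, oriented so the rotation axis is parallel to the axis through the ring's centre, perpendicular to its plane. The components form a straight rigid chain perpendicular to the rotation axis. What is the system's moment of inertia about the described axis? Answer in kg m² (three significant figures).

0.646

Spherical shell: I_cm = (2/3)MR² = (2/3)(3.9)(0.15)² = 0.0585 kg m²; axis through the centre, so I = 0.0585 kg m².
Thin ring: I_cm = MR² = (2.8)(0.24)² = 0.16128 kg m²; centre at d = 0.15 + 0.24 = 0.39 m, so the parallel axis theorem gives I = 0.16128 + (2.8)(0.39)² = 0.58716 kg m².
Total I = 0.0585 + 0.58716 = 0.64566 kg m².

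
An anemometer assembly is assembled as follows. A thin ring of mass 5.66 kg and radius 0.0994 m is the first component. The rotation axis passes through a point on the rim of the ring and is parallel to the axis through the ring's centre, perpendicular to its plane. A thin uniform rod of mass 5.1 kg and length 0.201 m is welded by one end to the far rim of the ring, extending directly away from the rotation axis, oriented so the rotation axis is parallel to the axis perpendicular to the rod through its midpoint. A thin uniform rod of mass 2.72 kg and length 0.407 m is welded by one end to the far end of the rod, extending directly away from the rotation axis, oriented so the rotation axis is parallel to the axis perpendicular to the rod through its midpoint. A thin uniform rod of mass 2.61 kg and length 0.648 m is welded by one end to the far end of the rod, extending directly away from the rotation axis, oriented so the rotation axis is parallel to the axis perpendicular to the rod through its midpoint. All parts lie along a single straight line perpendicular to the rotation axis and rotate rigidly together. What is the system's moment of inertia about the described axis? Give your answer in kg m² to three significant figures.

Thin ring: I_cm = MR² = (5.66)(0.0994)² = 0.055923 kg m²; centre at d = 0.0994 m, so the parallel axis theorem gives I = 0.055923 + (5.66)(0.0994)² = 0.11185 kg m².
Thin rod: I_cm = (1/12)ML² = (1/12)(5.1)(0.201)² = 0.01717 kg m²; centre at d = 0.0994 + 0.0994 + 0.1005 = 0.2993 m, so the parallel axis theorem gives I = 0.01717 + (5.1)(0.2993)² = 0.47403 kg m².
Thin rod: I_cm = (1/12)ML² = (1/12)(2.72)(0.407)² = 0.037547 kg m²; centre at d = 0.0994 + 0.0994 + 0.1005 + 0.1005 + 0.2035 = 0.6033 m, so the parallel axis theorem gives I = 0.037547 + (2.72)(0.6033)² = 1.0275 kg m².
Thin rod: I_cm = (1/12)ML² = (1/12)(2.61)(0.648)² = 0.091329 kg m²; centre at d = 0.0994 + 0.0994 + 0.1005 + 0.1005 + 0.2035 + 0.2035 + 0.324 = 1.1308 m, so the parallel axis theorem gives I = 0.091329 + (2.61)(1.1308)² = 3.4288 kg m².
Total I = 0.11185 + 0.47403 + 1.0275 + 3.4288 = 5.0422 kg m².

5.04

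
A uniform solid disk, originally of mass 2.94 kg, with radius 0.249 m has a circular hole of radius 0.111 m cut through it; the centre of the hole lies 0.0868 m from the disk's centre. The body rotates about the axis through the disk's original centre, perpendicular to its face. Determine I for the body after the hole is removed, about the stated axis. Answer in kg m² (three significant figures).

Unpierced body about its centre: I₀ = (1/2)MR² = (1/2)(2.94)(0.249)² = 0.091141 kg m².
The removed disk has mass m = M·(r/R)² = (2.94)(0.111/0.249)² = 0.58424 kg (same uniform areal density).
Its moment of inertia about the rotation axis (parallel-axis theorem): I_hole = (1/2)mr² + md² = (1/2)(0.58424)(0.111)² + (0.58424)(0.0868)² = 0.0080011 kg m².
Treating the hole as negative mass, I = I₀ − I_hole = 0.091141 − 0.0080011 = 0.08314 kg m².

0.0831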